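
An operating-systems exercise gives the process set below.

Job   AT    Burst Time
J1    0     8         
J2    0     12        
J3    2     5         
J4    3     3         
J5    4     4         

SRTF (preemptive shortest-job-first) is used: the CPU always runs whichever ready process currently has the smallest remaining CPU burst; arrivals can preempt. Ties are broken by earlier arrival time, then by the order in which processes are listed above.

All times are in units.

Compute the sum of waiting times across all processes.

Schedule: | J1 0-2 | J3 2-3 | J4 3-6 | J3 6-10 | J5 10-14 | J1 14-20 | J2 20-32 |
Completion: J1=20  J2=32  J3=10  J4=6  J5=14
Turnaround (C−A): J1=20  J2=32  J3=8  J4=3  J5=10
Waiting = turnaround − burst: J1=12, J2=20, J3=3, J4=0, J5=6
Total waiting = 12 + 20 + 3 + 0 + 6 = 41

41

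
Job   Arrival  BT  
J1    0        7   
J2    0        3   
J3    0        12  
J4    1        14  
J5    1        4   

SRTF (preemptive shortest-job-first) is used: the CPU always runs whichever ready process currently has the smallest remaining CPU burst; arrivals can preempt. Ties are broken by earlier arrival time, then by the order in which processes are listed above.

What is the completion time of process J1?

Schedule: | J2 0-3 | J5 3-7 | J1 7-14 | J3 14-26 | J4 26-40 |
Completion: J1=14  J2=3  J3=26  J4=40  J5=7

14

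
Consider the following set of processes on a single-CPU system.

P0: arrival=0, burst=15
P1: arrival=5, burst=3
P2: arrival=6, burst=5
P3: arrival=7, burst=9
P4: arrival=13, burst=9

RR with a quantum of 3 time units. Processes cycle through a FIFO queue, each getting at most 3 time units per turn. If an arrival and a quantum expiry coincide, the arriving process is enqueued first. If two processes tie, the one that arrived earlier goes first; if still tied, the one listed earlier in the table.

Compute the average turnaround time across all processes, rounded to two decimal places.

22.40

Schedule: | P0 0-6 | P1 6-9 | P2 9-12 | P0 12-15 | P3 15-18 | P2 18-20 | P4 20-23 | P0 23-26 | P3 26-29 | P4 29-32 | P0 32-35 | P3 35-38 | P4 38-41 |
Completion: P0=35  P1=9  P2=20  P3=38  P4=41
Turnaround times: P0=35, P1=4, P2=14, P3=31, P4=28
Average turnaround = (35+4+14+31+28) / 5 = 112/5 = 22.40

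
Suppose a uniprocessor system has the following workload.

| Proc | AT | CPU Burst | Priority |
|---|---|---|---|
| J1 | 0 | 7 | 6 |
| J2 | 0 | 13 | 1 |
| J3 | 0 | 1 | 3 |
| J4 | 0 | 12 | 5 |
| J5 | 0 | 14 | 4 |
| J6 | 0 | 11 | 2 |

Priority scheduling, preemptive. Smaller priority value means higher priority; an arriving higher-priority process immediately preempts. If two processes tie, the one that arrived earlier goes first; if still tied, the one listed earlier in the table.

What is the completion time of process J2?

13

Timeline: | J2 0-13 | J6 13-24 | J3 24-25 | J5 25-39 | J4 39-51 | J1 51-58 |
Completion: J1=58  J2=13  J3=25  J4=51  J5=39  J6=24
Turnaround (C−A): J1=58  J2=13  J3=25  J4=51  J5=39  J6=24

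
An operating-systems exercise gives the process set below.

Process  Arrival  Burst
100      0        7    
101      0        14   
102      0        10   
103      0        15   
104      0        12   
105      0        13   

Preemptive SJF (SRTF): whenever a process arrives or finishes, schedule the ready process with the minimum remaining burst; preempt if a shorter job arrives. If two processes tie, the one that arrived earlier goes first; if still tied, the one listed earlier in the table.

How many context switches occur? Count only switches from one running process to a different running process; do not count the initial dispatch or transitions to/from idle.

Timeline: | 100 0-7 | 102 7-17 | 104 17-29 | 105 29-42 | 101 42-56 | 103 56-71 |
Completion: 100=7  101=56  102=17  103=71  104=29  105=42

5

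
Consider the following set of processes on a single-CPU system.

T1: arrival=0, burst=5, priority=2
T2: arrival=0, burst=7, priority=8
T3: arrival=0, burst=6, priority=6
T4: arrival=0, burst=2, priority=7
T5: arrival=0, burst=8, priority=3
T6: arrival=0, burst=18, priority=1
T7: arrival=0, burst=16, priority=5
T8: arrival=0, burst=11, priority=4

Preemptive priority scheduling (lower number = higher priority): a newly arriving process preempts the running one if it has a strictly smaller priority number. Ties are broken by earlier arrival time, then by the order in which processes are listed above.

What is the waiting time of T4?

64

Gantt: | T6 0-18 | T1 18-23 | T5 23-31 | T8 31-42 | T7 42-58 | T3 58-64 | T4 64-66 | T2 66-73 |
Completion: T1=23  T2=73  T3=64  T4=66  T5=31  T6=18  T7=58  T8=42
Turnaround (C−A): T1=23  T2=73  T3=64  T4=66  T5=31  T6=18  T7=58  T8=42
Waiting(T4) = turnaround − burst = 66 − 2 = 64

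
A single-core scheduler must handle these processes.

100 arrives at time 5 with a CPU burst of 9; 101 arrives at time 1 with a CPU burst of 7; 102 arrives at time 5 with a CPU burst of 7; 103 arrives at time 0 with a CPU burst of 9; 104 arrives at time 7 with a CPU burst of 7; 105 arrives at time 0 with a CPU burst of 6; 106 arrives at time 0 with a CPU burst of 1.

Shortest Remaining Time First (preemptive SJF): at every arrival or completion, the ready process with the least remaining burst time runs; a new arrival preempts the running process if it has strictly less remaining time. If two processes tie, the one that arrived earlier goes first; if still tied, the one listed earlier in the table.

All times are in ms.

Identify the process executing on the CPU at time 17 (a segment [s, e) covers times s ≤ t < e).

102

Gantt: | 106 0-1 | 105 1-7 | 101 7-14 | 102 14-21 | 104 21-28 | 103 28-37 | 100 37-46 |
Completion: 100=46  101=14  102=21  103=37  104=28  105=7  106=1
Turnaround (C−A): 100=41  101=13  102=16  103=37  104=21  105=7  106=1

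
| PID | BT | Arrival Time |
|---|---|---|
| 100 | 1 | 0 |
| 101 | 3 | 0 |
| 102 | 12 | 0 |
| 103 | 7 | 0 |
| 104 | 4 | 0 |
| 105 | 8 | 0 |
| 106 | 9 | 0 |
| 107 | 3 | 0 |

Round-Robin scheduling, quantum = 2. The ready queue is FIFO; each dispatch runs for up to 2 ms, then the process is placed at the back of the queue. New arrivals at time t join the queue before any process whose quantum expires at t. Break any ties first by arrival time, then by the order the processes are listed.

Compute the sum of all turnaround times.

Gantt: | 100 0-1 | 101 1-3 | 102 3-5 | 103 5-7 | 104 7-9 | 105 9-11 | 106 11-13 | 107 13-15 | 101 15-16 | 102 16-18 | 103 18-20 | 104 20-22 | 105 22-24 | 106 24-26 | 107 26-27 | 102 27-29 | 103 29-31 | 105 31-33 | 106 33-35 | 102 35-37 | 103 37-38 | 105 38-40 | 106 40-42 | 102 42-44 | 106 44-45 | 102 45-47 |
Completion: 100=1  101=16  102=47  103=38  104=22  105=40  106=45  107=27
Turnaround (C−A): 100=1  101=16  102=47  103=38  104=22  105=40  106=45  107=27
Turnaround = completion − arrival: 100=1, 101=16, 102=47, 103=38, 104=22, 105=40, 106=45, 107=27
Total turnaround = 1 + 16 + 47 + 38 + 22 + 40 + 45 + 27 = 236

236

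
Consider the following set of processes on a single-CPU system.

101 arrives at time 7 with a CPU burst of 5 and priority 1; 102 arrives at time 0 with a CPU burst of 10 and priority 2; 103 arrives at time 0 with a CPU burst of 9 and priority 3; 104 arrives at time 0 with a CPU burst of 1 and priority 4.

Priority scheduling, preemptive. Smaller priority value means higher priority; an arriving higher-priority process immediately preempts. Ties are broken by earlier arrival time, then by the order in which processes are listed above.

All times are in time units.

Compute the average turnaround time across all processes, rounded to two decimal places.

Gantt: | 102 0-7 | 101 7-12 | 102 12-15 | 103 15-24 | 104 24-25 |
Completion: 101=12  102=15  103=24  104=25
Turnaround times: 101=5, 102=15, 103=24, 104=25
Average turnaround = (5+15+24+25) / 4 = 69/4 = 17.25

17.25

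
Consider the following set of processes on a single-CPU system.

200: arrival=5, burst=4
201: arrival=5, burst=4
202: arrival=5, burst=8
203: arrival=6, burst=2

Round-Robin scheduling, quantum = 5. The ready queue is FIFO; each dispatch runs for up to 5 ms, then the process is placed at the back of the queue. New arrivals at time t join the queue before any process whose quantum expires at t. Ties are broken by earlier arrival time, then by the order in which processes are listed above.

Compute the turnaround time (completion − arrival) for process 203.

14

Gantt: | idle 0-5 | 200 5-9 | 201 9-13 | 202 13-18 | 203 18-20 | 202 20-23 |
Completion: 200=9  201=13  202=23  203=20
Turnaround (C−A): 200=4  201=8  202=18  203=14
Turnaround(203) = completion − arrival = 20 − 6 = 14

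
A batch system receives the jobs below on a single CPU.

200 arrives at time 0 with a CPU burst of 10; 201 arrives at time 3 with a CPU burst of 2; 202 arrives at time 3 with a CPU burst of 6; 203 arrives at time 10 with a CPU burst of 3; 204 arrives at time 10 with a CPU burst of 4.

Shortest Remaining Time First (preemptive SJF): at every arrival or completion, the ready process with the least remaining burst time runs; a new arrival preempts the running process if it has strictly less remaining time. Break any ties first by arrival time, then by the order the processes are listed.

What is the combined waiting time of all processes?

Gantt: | 200 0-3 | 201 3-5 | 202 5-11 | 203 11-14 | 204 14-18 | 200 18-25 |
Completion: 200=25  201=5  202=11  203=14  204=18
Waiting = turnaround − burst: 200=15, 201=0, 202=2, 203=1, 204=4
Total waiting = 15 + 0 + 2 + 1 + 4 = 22

22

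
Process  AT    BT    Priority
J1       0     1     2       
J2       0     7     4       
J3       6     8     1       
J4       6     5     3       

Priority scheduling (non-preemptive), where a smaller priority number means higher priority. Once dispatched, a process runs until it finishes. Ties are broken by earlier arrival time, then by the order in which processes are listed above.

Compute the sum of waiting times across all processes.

13

Schedule: | J1 0-1 | J2 1-8 | J3 8-16 | J4 16-21 |
Completion: J1=1  J2=8  J3=16  J4=21
Waiting = turnaround − burst: J1=0, J2=1, J3=2, J4=10
Total waiting = 0 + 1 + 2 + 10 = 13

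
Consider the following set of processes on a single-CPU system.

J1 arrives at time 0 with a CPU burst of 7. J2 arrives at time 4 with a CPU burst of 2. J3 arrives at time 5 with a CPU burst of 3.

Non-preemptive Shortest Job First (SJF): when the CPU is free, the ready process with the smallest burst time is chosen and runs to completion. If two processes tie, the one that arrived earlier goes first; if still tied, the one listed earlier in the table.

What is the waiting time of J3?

4

Schedule: | J1 0-7 | J2 7-9 | J3 9-12 |
Completion: J1=7  J2=9  J3=12
Turnaround (C−A): J1=7  J2=5  J3=7
Waiting(J3) = turnaround − burst = 7 − 3 = 4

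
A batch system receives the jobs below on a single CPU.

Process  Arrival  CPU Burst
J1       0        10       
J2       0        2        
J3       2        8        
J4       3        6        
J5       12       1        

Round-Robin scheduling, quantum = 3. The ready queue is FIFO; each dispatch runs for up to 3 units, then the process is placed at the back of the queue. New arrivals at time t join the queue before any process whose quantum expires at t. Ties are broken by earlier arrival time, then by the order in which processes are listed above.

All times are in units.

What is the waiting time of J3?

16

Timeline: | J1 0-3 | J2 3-5 | J3 5-8 | J4 8-11 | J1 11-14 | J3 14-17 | J4 17-20 | J5 20-21 | J1 21-24 | J3 24-26 | J1 26-27 |
Completion: J1=27  J2=5  J3=26  J4=20  J5=21
Turnaround (C−A): J1=27  J2=5  J3=24  J4=17  J5=9
Waiting(J3) = turnaround − burst = 24 − 8 = 16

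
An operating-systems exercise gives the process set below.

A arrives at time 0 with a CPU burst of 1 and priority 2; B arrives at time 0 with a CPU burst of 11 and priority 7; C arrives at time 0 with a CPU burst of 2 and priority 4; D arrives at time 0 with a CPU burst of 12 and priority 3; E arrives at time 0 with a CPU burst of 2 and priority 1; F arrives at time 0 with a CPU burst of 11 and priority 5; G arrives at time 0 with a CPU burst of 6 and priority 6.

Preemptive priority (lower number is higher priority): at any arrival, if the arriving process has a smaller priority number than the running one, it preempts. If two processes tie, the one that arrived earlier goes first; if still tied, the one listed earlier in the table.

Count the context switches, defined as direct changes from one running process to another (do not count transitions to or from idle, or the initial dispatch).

Gantt: | E 0-2 | A 2-3 | D 3-15 | C 15-17 | F 17-28 | G 28-34 | B 34-45 |
Completion: A=3  B=45  C=17  D=15  E=2  F=28  G=34

6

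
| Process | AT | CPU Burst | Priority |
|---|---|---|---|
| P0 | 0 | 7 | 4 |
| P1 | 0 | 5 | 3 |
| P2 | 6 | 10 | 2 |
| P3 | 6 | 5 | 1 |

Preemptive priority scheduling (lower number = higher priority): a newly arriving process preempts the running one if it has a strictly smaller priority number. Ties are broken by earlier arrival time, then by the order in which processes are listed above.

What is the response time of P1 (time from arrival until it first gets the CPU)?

Schedule: | P1 0-5 | P0 5-6 | P3 6-11 | P2 11-21 | P0 21-27 |
Completion: P0=27  P1=5  P2=21  P3=11
Turnaround (C−A): P0=27  P1=5  P2=15  P3=5
Response(P1) = first start − arrival = 0 − 0 = 0

0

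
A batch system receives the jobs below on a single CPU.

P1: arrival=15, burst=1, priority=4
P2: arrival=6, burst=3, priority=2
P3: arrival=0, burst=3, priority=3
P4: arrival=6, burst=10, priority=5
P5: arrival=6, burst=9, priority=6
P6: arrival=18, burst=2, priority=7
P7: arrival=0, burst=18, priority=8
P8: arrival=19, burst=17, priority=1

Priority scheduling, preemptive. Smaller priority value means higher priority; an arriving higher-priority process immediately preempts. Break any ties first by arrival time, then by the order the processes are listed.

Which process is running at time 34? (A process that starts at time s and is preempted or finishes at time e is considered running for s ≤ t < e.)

Gantt: | P3 0-3 | P7 3-6 | P2 6-9 | P4 9-15 | P1 15-16 | P4 16-19 | P8 19-36 | P4 36-37 | P5 37-46 | P6 46-48 | P7 48-63 |
Completion: P1=16  P2=9  P3=3  P4=37  P5=46  P6=48  P7=63  P8=36

P8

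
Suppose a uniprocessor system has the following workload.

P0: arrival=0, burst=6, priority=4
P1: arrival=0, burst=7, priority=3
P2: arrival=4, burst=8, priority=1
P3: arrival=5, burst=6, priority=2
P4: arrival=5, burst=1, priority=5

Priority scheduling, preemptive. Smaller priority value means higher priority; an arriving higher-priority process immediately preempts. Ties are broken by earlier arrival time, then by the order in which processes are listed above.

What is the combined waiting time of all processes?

64

Timeline: | P1 0-4 | P2 4-12 | P3 12-18 | P1 18-21 | P0 21-27 | P4 27-28 |
Completion: P0=27  P1=21  P2=12  P3=18  P4=28
Turnaround (C−A): P0=27  P1=21  P2=8  P3=13  P4=23
Waiting = turnaround − burst: P0=21, P1=14, P2=0, P3=7, P4=22
Total waiting = 21 + 14 + 0 + 7 + 22 = 64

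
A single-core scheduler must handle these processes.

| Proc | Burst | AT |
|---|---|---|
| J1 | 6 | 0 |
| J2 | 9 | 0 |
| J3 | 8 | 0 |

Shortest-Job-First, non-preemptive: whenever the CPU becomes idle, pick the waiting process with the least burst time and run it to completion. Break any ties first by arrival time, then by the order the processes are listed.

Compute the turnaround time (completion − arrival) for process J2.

23

Gantt: | J1 0-6 | J3 6-14 | J2 14-23 |
Completion: J1=6  J2=23  J3=14
Turnaround (C−A): J1=6  J2=23  J3=14
Turnaround(J2) = completion − arrival = 23 − 0 = 23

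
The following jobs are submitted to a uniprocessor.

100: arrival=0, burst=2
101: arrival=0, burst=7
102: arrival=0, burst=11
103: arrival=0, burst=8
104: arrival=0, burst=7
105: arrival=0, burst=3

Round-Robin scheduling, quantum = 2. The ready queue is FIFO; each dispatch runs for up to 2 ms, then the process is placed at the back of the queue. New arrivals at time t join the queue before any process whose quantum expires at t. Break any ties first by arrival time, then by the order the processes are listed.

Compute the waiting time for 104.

Gantt: | 100 0-2 | 101 2-4 | 102 4-6 | 103 6-8 | 104 8-10 | 105 10-12 | 101 12-14 | 102 14-16 | 103 16-18 | 104 18-20 | 105 20-21 | 101 21-23 | 102 23-25 | 103 25-27 | 104 27-29 | 101 29-30 | 102 30-32 | 103 32-34 | 104 34-35 | 102 35-38 |
Completion: 100=2  101=30  102=38  103=34  104=35  105=21
Turnaround (C−A): 100=2  101=30  102=38  103=34  104=35  105=21
Waiting(104) = turnaround − burst = 35 − 7 = 28

28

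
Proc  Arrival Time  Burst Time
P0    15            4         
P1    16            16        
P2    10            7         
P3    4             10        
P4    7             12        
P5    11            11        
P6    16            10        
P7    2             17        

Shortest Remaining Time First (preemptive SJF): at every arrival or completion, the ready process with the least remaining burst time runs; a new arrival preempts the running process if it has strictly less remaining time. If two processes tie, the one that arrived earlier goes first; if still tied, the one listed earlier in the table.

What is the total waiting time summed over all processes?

191

Schedule: | idle 0-2 | P7 2-4 | P3 4-14 | P2 14-15 | P0 15-19 | P2 19-25 | P6 25-35 | P5 35-46 | P4 46-58 | P7 58-73 | P1 73-89 |
Completion: P0=19  P1=89  P2=25  P3=14  P4=58  P5=46  P6=35  P7=73
Turnaround (C−A): P0=4  P1=73  P2=15  P3=10  P4=51  P5=35  P6=19  P7=71
Waiting = turnaround − burst: P0=0, P1=57, P2=8, P3=0, P4=39, P5=24, P6=9, P7=54
Total waiting = 0 + 57 + 8 + 0 + 39 + 24 + 9 + 54 = 191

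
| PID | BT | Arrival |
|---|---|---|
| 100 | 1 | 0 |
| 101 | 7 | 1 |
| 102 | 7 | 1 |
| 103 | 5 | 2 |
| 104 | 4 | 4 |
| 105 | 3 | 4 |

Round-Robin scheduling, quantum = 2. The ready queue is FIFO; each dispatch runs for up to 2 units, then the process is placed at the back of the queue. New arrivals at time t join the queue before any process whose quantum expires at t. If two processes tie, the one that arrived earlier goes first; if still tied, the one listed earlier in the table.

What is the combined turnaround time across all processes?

Gantt: | 100 0-1 | 101 1-3 | 102 3-5 | 103 5-7 | 101 7-9 | 104 9-11 | 105 11-13 | 102 13-15 | 103 15-17 | 101 17-19 | 104 19-21 | 105 21-22 | 102 22-24 | 103 24-25 | 101 25-26 | 102 26-27 |
Completion: 100=1  101=26  102=27  103=25  104=21  105=22
Turnaround = completion − arrival: 100=1, 101=25, 102=26, 103=23, 104=17, 105=18
Total turnaround = 1 + 25 + 26 + 23 + 17 + 18 = 110

110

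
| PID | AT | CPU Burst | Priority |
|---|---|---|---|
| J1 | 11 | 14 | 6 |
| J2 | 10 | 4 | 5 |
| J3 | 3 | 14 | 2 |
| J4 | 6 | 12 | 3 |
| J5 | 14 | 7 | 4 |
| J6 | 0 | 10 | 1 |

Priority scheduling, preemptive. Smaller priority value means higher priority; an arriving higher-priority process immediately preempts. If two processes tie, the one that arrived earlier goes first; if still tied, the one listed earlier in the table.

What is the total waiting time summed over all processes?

116

Timeline: | J6 0-10 | J3 10-24 | J4 24-36 | J5 36-43 | J2 43-47 | J1 47-61 |
Completion: J1=61  J2=47  J3=24  J4=36  J5=43  J6=10
Turnaround (C−A): J1=50  J2=37  J3=21  J4=30  J5=29  J6=10
Waiting = turnaround − burst: J1=36, J2=33, J3=7, J4=18, J5=22, J6=0
Total waiting = 36 + 33 + 7 + 18 + 22 + 0 = 116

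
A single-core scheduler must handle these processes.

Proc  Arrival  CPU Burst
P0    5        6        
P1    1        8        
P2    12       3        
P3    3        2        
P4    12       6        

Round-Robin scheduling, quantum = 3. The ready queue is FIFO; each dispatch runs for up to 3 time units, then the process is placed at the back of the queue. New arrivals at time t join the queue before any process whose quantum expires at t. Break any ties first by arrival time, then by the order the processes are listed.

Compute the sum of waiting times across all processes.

Timeline: | idle 0-1 | P1 1-4 | P3 4-6 | P1 6-9 | P0 9-12 | P1 12-14 | P2 14-17 | P4 17-20 | P0 20-23 | P4 23-26 |
Completion: P0=23  P1=14  P2=17  P3=6  P4=26
Turnaround (C−A): P0=18  P1=13  P2=5  P3=3  P4=14
Waiting = turnaround − burst: P0=12, P1=5, P2=2, P3=1, P4=8
Total waiting = 12 + 5 + 2 + 1 + 8 = 28

28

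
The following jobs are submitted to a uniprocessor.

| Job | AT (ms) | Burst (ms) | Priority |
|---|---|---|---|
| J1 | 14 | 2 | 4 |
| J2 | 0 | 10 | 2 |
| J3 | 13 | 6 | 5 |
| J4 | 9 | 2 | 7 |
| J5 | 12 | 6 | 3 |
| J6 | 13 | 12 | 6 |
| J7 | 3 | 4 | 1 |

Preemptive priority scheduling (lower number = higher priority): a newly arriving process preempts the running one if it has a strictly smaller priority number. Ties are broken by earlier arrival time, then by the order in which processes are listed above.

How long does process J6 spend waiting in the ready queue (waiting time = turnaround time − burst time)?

15

Timeline: | J2 0-3 | J7 3-7 | J2 7-14 | J5 14-20 | J1 20-22 | J3 22-28 | J6 28-40 | J4 40-42 |
Completion: J1=22  J2=14  J3=28  J4=42  J5=20  J6=40  J7=7
Waiting(J6) = turnaround − burst = 27 − 12 = 15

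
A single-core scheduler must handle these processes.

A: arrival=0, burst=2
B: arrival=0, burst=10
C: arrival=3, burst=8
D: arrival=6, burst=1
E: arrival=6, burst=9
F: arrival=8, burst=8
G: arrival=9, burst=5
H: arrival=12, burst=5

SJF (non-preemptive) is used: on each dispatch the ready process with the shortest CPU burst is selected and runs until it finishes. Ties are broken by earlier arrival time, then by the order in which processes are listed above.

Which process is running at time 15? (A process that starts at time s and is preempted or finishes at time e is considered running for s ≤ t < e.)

Gantt: | A 0-2 | B 2-12 | D 12-13 | G 13-18 | H 18-23 | C 23-31 | F 31-39 | E 39-48 |
Completion: A=2  B=12  C=31  D=13  E=48  F=39  G=18  H=23

G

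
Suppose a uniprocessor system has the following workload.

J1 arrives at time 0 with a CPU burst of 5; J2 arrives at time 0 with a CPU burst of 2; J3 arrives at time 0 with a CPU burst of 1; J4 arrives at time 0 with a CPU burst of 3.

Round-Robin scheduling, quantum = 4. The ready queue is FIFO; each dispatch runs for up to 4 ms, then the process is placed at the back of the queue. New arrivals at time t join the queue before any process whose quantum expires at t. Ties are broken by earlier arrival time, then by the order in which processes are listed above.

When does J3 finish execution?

Schedule: | J1 0-4 | J2 4-6 | J3 6-7 | J4 7-10 | J1 10-11 |
Completion: J1=11  J2=6  J3=7  J4=10
Turnaround (C−A): J1=11  J2=6  J3=7  J4=10

7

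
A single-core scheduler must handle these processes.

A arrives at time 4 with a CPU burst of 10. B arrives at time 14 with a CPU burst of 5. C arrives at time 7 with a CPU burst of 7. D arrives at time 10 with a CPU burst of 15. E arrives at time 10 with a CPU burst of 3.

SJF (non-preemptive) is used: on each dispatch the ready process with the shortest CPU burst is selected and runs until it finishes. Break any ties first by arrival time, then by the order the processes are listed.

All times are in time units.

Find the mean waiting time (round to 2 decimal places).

Gantt: | idle 0-4 | A 4-14 | E 14-17 | B 17-22 | C 22-29 | D 29-44 |
Completion: A=14  B=22  C=29  D=44  E=17
Waiting times: A=0, B=3, C=15, D=19, E=4
Average waiting = (0+3+15+19+4) / 5 = 41/5 = 8.20

8.20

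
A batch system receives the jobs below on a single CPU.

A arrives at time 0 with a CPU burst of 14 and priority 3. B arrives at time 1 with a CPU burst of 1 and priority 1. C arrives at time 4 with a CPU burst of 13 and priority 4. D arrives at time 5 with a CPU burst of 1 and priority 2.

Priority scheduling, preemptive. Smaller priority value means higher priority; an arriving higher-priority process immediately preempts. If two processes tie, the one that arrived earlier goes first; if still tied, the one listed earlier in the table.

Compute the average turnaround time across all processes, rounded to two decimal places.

10.75

Schedule: | A 0-1 | B 1-2 | A 2-5 | D 5-6 | A 6-16 | C 16-29 |
Completion: A=16  B=2  C=29  D=6
Turnaround times: A=16, B=1, C=25, D=1
Average turnaround = (16+1+25+1) / 4 = 43/4 = 10.75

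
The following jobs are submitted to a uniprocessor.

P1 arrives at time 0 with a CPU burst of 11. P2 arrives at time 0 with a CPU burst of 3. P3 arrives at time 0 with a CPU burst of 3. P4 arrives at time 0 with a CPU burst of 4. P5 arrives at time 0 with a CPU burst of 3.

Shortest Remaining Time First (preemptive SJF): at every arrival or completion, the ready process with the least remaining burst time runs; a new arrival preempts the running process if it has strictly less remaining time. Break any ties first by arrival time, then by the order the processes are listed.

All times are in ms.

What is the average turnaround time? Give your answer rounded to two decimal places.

Schedule: | P2 0-3 | P3 3-6 | P5 6-9 | P4 9-13 | P1 13-24 |
Completion: P1=24  P2=3  P3=6  P4=13  P5=9
Turnaround (C−A): P1=24  P2=3  P3=6  P4=13  P5=9
Turnaround times: P1=24, P2=3, P3=6, P4=13, P5=9
Average turnaround = (24+3+6+13+9) / 5 = 55/5 = 11.00

11.00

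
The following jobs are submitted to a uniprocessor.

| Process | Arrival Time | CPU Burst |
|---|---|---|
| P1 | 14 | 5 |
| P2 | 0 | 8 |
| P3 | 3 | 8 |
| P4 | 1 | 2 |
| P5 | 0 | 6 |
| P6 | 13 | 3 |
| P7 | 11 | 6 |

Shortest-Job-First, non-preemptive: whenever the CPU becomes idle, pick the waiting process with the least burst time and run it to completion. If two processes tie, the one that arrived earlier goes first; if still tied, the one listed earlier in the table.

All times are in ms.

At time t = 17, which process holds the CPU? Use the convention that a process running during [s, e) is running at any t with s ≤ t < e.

Gantt: | P5 0-6 | P4 6-8 | P2 8-16 | P6 16-19 | P1 19-24 | P7 24-30 | P3 30-38 |
Completion: P1=24  P2=16  P3=38  P4=8  P5=6  P6=19  P7=30

P6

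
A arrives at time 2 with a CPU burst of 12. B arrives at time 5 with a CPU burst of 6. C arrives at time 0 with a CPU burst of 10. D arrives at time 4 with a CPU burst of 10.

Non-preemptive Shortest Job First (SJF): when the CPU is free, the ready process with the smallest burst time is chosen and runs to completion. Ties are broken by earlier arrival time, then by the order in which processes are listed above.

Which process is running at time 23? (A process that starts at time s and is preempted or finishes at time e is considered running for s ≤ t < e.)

D

Schedule: | C 0-10 | B 10-16 | D 16-26 | A 26-38 |
Completion: A=38  B=16  C=10  D=26
Turnaround (C−A): A=36  B=11  C=10  D=22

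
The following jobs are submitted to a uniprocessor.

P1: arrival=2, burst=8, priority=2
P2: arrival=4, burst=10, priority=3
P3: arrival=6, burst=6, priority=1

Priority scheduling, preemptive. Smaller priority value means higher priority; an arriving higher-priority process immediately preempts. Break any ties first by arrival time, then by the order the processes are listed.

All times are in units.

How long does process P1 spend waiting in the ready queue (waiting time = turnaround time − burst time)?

Gantt: | idle 0-2 | P1 2-6 | P3 6-12 | P1 12-16 | P2 16-26 |
Completion: P1=16  P2=26  P3=12
Turnaround (C−A): P1=14  P2=22  P3=6
Waiting(P1) = turnaround − burst = 14 − 8 = 6

6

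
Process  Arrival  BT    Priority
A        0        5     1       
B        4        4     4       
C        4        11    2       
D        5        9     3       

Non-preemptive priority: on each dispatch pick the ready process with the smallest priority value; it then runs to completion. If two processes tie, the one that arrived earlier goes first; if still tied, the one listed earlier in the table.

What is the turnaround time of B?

25

Schedule: | A 0-5 | C 5-16 | D 16-25 | B 25-29 |
Completion: A=5  B=29  C=16  D=25
Turnaround(B) = completion − arrival = 29 − 4 = 25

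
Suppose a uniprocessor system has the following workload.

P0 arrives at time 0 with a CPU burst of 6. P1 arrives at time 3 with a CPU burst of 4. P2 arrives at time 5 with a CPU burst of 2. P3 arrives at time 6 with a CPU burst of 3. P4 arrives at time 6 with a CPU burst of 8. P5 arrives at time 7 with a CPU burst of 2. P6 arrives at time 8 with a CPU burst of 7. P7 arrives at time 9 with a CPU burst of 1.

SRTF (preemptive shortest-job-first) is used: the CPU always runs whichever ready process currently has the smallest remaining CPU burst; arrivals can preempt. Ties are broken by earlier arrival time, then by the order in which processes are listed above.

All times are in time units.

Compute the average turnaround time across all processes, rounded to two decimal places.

10.13

Gantt: | P0 0-6 | P2 6-8 | P5 8-10 | P7 10-11 | P3 11-14 | P1 14-18 | P6 18-25 | P4 25-33 |
Completion: P0=6  P1=18  P2=8  P3=14  P4=33  P5=10  P6=25  P7=11
Turnaround times: P0=6, P1=15, P2=3, P3=8, P4=27, P5=3, P6=17, P7=2
Average turnaround = (6+15+3+8+27+3+17+2) / 8 = 81/8 = 10.13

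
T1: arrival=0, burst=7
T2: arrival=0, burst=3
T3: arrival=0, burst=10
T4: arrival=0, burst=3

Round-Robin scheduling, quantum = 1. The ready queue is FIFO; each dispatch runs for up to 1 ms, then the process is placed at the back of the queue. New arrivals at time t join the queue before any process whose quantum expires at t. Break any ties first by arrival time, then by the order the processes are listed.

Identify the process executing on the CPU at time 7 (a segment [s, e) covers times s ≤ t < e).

T4

Schedule: | T1 0-1 | T2 1-2 | T3 2-3 | T4 3-4 | T1 4-5 | T2 5-6 | T3 6-7 | T4 7-8 | T1 8-9 | T2 9-10 | T3 10-11 | T4 11-12 | T1 12-13 | T3 13-14 | T1 14-15 | T3 15-16 | T1 16-17 | T3 17-18 | T1 18-19 | T3 19-23 |
Completion: T1=19  T2=10  T3=23  T4=12
Turnaround (C−A): T1=19  T2=10  T3=23  T4=12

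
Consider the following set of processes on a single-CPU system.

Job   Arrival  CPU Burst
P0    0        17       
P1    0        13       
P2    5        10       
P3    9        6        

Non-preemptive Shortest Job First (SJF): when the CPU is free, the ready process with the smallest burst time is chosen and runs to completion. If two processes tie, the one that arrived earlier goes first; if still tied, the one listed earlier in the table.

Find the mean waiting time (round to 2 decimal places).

Schedule: | P1 0-13 | P3 13-19 | P2 19-29 | P0 29-46 |
Completion: P0=46  P1=13  P2=29  P3=19
Turnaround (C−A): P0=46  P1=13  P2=24  P3=10
Waiting times: P0=29, P1=0, P2=14, P3=4
Average waiting = (29+0+14+4) / 4 = 47/4 = 11.75

11.75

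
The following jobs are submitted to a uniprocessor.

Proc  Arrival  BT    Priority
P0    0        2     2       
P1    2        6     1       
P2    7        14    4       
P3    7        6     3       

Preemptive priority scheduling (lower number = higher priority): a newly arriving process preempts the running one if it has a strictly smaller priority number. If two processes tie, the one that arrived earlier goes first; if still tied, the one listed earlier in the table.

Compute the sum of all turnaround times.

Gantt: | P0 0-2 | P1 2-8 | P3 8-14 | P2 14-28 |
Completion: P0=2  P1=8  P2=28  P3=14
Turnaround = completion − arrival: P0=2, P1=6, P2=21, P3=7
Total turnaround = 2 + 6 + 21 + 7 = 36

36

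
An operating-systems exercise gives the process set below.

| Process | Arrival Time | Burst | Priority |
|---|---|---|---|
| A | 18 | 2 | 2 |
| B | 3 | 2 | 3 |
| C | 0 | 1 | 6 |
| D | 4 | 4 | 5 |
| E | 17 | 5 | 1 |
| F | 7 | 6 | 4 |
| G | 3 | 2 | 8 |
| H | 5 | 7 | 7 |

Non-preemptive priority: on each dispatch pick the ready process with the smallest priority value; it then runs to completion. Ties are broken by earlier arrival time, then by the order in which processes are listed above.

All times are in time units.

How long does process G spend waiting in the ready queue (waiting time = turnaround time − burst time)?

26

Gantt: | C 0-1 | idle 1-3 | B 3-5 | D 5-9 | F 9-15 | H 15-22 | E 22-27 | A 27-29 | G 29-31 |
Completion: A=29  B=5  C=1  D=9  E=27  F=15  G=31  H=22
Waiting(G) = turnaround − burst = 28 − 2 = 26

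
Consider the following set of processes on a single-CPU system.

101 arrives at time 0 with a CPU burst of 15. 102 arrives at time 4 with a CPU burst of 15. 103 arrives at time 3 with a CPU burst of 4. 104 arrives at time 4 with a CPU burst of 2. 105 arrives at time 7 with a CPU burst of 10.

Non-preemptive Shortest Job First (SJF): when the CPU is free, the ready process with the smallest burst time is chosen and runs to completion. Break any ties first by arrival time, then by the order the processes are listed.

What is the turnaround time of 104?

Schedule: | 101 0-15 | 104 15-17 | 103 17-21 | 105 21-31 | 102 31-46 |
Completion: 101=15  102=46  103=21  104=17  105=31
Turnaround(104) = completion − arrival = 17 − 4 = 13

13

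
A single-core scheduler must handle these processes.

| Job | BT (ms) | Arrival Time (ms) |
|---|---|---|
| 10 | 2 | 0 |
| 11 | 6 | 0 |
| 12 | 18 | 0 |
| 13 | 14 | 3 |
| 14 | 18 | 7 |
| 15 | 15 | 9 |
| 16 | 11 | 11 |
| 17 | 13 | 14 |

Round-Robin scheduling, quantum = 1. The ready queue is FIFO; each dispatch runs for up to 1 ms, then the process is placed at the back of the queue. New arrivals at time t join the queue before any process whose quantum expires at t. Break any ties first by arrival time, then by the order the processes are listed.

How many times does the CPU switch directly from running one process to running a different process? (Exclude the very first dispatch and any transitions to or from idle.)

Schedule: | 10 0-1 | 11 1-2 | 12 2-3 | 10 3-4 | 11 4-5 | 13 5-6 | 12 6-7 | 11 7-8 | 13 8-9 | 14 9-10 | 12 10-11 | 11 11-12 | 15 12-13 | 13 13-14 | 14 14-15 | 16 15-16 | 12 16-17 | 11 17-18 | 15 18-19 | 17 19-20 | 13 20-21 | 14 21-22 | 16 22-23 | 12 23-24 | 11 24-25 | 15 25-26 | 17 26-27 | 13 27-28 | 14 28-29 | 16 29-30 | 12 30-31 | 15 31-32 | 17 32-33 | 13 33-34 | 14 34-35 | 16 35-36 | 12 36-37 | 15 37-38 | 17 38-39 | 13 39-40 | 14 40-41 | 16 41-42 | 12 42-43 | 15 43-44 | 17 44-45 | 13 45-46 | 14 46-47 | 16 47-48 | 12 48-49 | 15 49-50 | 17 50-51 | 13 51-52 | 14 52-53 | 16 53-54 | 12 54-55 | 15 55-56 | 17 56-57 | 13 57-58 | 14 58-59 | 16 59-60 | 12 60-61 | 15 61-62 | 17 62-63 | 13 63-64 | 14 64-65 | 16 65-66 | 12 66-67 | 15 67-68 | 17 68-69 | 13 69-70 | 14 70-71 | 16 71-72 | 12 72-73 | 15 73-74 | 17 74-75 | 13 75-76 | 14 76-77 | 16 77-78 | 12 78-79 | 15 79-80 | 17 80-81 | 13 81-82 | 14 82-83 | 12 83-84 | 15 84-85 | 17 85-86 | 14 86-87 | 12 87-88 | 15 88-89 | 17 89-90 | 14 90-91 | 12 91-92 | 15 92-93 | 14 93-94 | 12 94-95 | 14 95-97 |
Completion: 10=4  11=25  12=95  13=82  14=97  15=93  16=78  17=90

95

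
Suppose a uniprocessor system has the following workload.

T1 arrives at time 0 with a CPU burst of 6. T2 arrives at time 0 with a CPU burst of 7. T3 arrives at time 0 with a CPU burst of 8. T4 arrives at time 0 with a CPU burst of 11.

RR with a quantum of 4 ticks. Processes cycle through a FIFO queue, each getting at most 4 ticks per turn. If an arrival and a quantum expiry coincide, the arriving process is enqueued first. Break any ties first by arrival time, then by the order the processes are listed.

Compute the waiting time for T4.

Timeline: | T1 0-4 | T2 4-8 | T3 8-12 | T4 12-16 | T1 16-18 | T2 18-21 | T3 21-25 | T4 25-32 |
Completion: T1=18  T2=21  T3=25  T4=32
Turnaround (C−A): T1=18  T2=21  T3=25  T4=32
Waiting(T4) = turnaround − burst = 32 − 11 = 21

21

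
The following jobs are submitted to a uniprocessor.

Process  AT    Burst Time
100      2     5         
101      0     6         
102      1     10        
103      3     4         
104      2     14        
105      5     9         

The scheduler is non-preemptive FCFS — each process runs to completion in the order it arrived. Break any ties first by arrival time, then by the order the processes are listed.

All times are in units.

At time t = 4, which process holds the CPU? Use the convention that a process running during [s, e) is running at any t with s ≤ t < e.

Gantt: | 101 0-6 | 102 6-16 | 100 16-21 | 104 21-35 | 103 35-39 | 105 39-48 |
Completion: 100=21  101=6  102=16  103=39  104=35  105=48
Turnaround (C−A): 100=19  101=6  102=15  103=36  104=33  105=43

101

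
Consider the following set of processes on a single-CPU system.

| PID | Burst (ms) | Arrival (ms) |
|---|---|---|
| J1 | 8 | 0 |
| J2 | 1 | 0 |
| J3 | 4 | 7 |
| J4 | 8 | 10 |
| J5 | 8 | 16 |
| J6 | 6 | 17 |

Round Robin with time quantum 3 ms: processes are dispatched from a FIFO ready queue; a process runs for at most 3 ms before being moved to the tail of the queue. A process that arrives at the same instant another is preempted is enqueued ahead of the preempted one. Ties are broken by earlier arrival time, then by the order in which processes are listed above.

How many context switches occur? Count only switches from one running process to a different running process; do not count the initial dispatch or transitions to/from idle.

13

Gantt: | J1 0-3 | J2 3-4 | J1 4-7 | J3 7-10 | J1 10-12 | J4 12-15 | J3 15-16 | J4 16-19 | J5 19-22 | J6 22-25 | J4 25-27 | J5 27-30 | J6 30-33 | J5 33-35 |
Completion: J1=12  J2=4  J3=16  J4=27  J5=35  J6=33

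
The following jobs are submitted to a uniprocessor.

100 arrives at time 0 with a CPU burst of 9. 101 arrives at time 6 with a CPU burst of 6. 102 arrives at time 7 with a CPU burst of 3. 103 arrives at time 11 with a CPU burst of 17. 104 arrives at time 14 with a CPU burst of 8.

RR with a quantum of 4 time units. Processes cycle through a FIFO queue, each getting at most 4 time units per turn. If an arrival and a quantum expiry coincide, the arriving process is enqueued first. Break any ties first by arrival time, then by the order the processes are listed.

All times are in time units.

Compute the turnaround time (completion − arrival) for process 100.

Gantt: | 100 0-8 | 101 8-12 | 102 12-15 | 100 15-16 | 103 16-20 | 101 20-22 | 104 22-26 | 103 26-30 | 104 30-34 | 103 34-43 |
Completion: 100=16  101=22  102=15  103=43  104=34
Turnaround (C−A): 100=16  101=16  102=8  103=32  104=20
Turnaround(100) = completion − arrival = 16 − 0 = 16

16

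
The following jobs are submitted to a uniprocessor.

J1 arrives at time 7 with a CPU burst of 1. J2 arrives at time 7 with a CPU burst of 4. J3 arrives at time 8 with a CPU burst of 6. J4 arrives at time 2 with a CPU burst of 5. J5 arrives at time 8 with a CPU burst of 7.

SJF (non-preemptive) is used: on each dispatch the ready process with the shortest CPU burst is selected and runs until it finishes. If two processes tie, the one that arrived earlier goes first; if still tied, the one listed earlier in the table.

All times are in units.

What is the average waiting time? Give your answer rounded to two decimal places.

Schedule: | idle 0-2 | J4 2-7 | J1 7-8 | J2 8-12 | J3 12-18 | J5 18-25 |
Completion: J1=8  J2=12  J3=18  J4=7  J5=25
Turnaround (C−A): J1=1  J2=5  J3=10  J4=5  J5=17
Waiting times: J1=0, J2=1, J3=4, J4=0, J5=10
Average waiting = (0+1+4+0+10) / 5 = 15/5 = 3.00

3.00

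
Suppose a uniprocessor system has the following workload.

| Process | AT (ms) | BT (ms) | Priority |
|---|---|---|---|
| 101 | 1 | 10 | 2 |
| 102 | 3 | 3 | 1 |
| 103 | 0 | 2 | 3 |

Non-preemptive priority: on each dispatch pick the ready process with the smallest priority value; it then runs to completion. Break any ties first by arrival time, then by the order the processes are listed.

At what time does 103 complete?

Timeline: | 103 0-2 | 101 2-12 | 102 12-15 |
Completion: 101=12  102=15  103=2

2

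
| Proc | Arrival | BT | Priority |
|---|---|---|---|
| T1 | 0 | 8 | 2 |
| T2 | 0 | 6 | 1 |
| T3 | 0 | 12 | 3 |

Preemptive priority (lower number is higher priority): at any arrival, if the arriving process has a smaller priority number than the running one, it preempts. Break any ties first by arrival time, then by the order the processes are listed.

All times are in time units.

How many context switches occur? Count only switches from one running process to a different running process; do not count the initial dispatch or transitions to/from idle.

Gantt: | T2 0-6 | T1 6-14 | T3 14-26 |
Completion: T1=14  T2=6  T3=26
Turnaround (C−A): T1=14  T2=6  T3=26

2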